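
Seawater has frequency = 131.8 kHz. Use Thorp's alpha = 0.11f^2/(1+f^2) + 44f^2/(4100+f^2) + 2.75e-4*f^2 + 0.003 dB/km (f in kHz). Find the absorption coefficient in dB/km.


40.488 dB/km


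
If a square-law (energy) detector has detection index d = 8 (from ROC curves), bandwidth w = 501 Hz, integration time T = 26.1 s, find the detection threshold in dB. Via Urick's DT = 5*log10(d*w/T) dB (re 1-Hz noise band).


DT = 5*log10(d*w/T) = 5*log10(8 * 501 / 26.1) = 5*log10(153.56) = 10.93

10.93 dB


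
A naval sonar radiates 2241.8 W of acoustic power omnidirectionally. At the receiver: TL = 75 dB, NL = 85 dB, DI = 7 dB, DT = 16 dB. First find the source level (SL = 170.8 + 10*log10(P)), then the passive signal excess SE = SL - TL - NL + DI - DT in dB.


Step 1: SL = 170.8 + 10*log10(2241.8) = 204.31 dB
Step 2: SE = SL - TL - NL + DI - DT = 204.31 - 75 - 85 + 7 - 16 = 35.31

35.31 dB


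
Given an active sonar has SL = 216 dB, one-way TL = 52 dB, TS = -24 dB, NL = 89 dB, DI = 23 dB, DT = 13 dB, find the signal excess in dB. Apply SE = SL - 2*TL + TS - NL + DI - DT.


SE = SL - 2*TL + TS - NL + DI - DT = 216 - 2*52 + (-24) - 89 + 23 - 13 = 9

9 dB


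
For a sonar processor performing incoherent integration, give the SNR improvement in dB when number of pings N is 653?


Gain = 5*log10(653) = 14.07

14.07 dB


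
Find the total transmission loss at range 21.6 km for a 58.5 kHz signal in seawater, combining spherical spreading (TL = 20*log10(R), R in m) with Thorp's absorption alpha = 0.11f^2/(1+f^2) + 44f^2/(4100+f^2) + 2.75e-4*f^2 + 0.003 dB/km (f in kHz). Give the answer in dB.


541.84 dB


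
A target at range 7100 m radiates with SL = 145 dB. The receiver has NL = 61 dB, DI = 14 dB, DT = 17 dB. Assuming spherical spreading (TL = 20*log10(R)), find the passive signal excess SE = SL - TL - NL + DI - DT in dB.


Step 1: TL = 20*log10(7100) = 77.03 dB
Step 2: SE = 145 - 77.03 - 61 + 14 - 17 = 3.97

3.97 dB


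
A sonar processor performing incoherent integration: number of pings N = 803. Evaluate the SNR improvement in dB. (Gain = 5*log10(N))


Gain = 5*log10(803) = 14.52

14.52 dB


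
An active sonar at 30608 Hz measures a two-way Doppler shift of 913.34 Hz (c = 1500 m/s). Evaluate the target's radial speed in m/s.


22.38 m/s


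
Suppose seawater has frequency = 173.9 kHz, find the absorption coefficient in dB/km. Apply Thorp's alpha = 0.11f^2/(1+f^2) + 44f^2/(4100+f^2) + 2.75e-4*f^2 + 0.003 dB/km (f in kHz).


47.176 dB/km


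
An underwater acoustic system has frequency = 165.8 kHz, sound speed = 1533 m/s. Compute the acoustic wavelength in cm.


0.92 cm


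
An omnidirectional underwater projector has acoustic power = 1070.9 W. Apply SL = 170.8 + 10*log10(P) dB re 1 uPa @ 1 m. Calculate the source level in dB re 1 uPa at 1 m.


201.1 dB


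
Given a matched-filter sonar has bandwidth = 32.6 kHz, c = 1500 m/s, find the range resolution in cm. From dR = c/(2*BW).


2.3 cm


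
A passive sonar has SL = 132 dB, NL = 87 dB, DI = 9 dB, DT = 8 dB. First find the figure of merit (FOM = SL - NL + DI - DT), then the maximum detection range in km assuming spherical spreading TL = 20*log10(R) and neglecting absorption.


Step 1: FOM = SL - NL + DI - DT = 132 - 87 + 9 - 8 = 46 dB
Step 2: at max range FOM = TL = 20*log10(R), so R = 10^(46/20) = 199.53 m = 0.2 km

0.2 km


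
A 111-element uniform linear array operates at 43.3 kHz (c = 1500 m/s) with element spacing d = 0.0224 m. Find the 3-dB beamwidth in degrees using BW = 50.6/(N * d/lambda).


Step 1: lambda = 1500/43300 = 0.03464 m
Step 2: d/lambda = 0.0224/0.03464 = 0.6467
Step 3: BW = 50.6/(N * d/lambda) = 50.6/(111 * 0.6467) = 0.7

0.7 deg


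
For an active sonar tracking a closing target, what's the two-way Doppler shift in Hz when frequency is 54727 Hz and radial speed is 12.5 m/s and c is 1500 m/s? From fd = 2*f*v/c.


912.12 Hz


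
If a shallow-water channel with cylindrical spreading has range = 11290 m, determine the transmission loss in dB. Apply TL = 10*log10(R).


40.53 dB


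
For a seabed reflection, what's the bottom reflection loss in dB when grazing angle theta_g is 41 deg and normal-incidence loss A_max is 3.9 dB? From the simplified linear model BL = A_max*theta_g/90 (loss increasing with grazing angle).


BL = A_max * theta_g / 90 = 3.9 * 41 / 90 = 1.78

1.78 dB


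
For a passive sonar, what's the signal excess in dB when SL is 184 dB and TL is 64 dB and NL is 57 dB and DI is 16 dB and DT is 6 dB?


SE = SL - TL - NL + DI - DT = 184 - 64 - 57 + 16 - 6 = 73

73 dB


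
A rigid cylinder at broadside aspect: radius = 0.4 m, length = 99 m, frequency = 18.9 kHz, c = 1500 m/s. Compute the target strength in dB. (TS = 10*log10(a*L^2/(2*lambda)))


43.93 dB


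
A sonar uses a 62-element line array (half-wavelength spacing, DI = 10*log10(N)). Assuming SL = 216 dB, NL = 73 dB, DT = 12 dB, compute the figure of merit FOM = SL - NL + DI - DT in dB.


148.92 dB


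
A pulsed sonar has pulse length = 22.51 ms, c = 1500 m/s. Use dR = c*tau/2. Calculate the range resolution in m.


dR = c*tau/2 = 1500 * 22.51e-3 / 2 = 16.8825

16.8825 m


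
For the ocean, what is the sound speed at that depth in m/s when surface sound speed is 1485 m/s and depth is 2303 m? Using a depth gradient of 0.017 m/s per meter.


c = 1485 + 0.017 * 2303 = 1524.151

1524.151 m/s


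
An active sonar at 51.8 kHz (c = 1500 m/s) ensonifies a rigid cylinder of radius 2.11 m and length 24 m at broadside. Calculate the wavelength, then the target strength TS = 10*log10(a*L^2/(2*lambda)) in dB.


Step 1: lambda = c/f = 1500/51800 = 0.02896 m
Step 2: TS = 10*log10(a*L^2/(2*lambda)) = 10*log10(2.11*24^2/(2*0.02896)) = 43.22

43.22 dB


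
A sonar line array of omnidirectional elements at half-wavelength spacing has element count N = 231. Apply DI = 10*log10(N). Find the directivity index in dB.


DI = 10*log10(231) = 23.64

23.64 dB


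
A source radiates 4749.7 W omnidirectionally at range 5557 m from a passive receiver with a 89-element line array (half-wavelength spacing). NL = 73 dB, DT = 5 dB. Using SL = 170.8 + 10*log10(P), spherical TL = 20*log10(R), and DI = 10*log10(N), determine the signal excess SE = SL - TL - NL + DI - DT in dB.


Step 1: SL = 170.8 + 10*log10(4749.7) = 207.57 dB
Step 2: TL = 20*log10(5557) = 74.9 dB
Step 3: DI = 10*log10(89) = 19.49 dB
Step 4: SE = SL - TL - NL + DI - DT = 207.57 - 74.9 - 73 + 19.49 - 5 = 74.16

74.16 dB


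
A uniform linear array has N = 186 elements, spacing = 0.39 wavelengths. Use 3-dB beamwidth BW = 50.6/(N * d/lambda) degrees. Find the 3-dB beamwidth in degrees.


BW = 50.6 / (186 * 0.39) = 50.6 / 72.54 = 0.7

0.7 deg


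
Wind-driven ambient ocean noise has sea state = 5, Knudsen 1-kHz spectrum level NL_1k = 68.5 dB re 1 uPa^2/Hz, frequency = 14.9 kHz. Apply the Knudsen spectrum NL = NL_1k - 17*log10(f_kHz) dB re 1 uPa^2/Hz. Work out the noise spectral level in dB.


48.56 dB


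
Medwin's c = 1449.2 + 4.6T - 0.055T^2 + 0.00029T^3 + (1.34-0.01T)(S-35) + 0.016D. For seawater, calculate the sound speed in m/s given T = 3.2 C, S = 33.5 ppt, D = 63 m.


1462.41 m/s


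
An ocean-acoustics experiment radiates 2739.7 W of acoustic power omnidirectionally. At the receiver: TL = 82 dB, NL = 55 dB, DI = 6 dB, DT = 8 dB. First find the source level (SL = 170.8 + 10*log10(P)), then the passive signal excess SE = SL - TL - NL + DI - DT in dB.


Step 1: SL = 170.8 + 10*log10(2739.7) = 205.18 dB
Step 2: SE = SL - TL - NL + DI - DT = 205.18 - 82 - 55 + 6 - 8 = 66.18

66.18 dB


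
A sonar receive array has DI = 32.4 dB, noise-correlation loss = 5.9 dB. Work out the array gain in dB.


26.5 dB


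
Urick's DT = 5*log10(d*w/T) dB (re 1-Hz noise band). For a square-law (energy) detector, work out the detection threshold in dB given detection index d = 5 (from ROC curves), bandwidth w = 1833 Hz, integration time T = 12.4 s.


14.34 dB


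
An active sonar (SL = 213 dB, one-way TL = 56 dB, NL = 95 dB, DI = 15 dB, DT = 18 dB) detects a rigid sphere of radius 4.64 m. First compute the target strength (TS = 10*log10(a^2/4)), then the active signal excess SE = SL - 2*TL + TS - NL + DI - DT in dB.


Step 1: TS = 10*log10(4.64^2/4) = 7.31 dB
Step 2: SE = SL - 2*TL + TS - NL + DI - DT = 213 - 2*56 + (7.31) - 95 + 15 - 18 = 10.31

10.31 dB


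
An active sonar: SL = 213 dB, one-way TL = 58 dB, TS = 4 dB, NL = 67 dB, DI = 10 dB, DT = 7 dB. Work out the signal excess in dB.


SE = SL - 2*TL + TS - NL + DI - DT = 213 - 2*58 + (4) - 67 + 10 - 7 = 37

37 dB


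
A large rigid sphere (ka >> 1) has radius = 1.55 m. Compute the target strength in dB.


-2.21 dB


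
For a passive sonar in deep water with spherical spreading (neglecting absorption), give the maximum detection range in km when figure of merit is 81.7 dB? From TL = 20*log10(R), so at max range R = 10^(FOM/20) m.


At max range FOM = TL, so 20*log10(R) = 81.7
R = 10^(81.7/20) = 12161.86 m = 12.16 km

12.16 km


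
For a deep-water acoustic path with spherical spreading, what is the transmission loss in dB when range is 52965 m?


TL = 20*log10(52965) = 94.48

94.48 dB


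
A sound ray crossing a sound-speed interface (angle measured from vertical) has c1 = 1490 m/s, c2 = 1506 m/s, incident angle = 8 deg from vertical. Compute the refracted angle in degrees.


sin(theta2) = (c2/c1)*sin(theta1) = (1506/1490)*sin(8 deg) = 0.14067
theta2 = arcsin(0.14067) = 8.09

8.09 deg


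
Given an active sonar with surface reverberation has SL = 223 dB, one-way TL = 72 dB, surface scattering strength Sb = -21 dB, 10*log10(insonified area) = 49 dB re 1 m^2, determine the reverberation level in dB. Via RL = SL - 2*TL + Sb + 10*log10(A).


107 dB


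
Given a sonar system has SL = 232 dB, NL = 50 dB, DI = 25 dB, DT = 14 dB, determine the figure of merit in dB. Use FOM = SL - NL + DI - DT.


193 dB


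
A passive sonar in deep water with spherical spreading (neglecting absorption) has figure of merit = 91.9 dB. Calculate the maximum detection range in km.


At max range FOM = TL, so 20*log10(R) = 91.9
R = 10^(91.9/20) = 39355.01 m = 39.36 km

39.36 km


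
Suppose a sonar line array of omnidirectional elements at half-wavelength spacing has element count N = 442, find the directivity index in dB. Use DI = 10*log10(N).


DI = 10*log10(442) = 26.45

26.45 dB


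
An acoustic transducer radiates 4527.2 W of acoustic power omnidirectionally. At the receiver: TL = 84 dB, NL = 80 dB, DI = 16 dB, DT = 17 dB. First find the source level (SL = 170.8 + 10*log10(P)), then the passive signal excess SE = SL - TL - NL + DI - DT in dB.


Step 1: SL = 170.8 + 10*log10(4527.2) = 207.36 dB
Step 2: SE = SL - TL - NL + DI - DT = 207.36 - 84 - 80 + 16 - 17 = 42.36

42.36 dB


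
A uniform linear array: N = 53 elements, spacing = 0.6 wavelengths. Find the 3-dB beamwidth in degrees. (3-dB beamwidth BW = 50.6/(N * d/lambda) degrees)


1.59 deg


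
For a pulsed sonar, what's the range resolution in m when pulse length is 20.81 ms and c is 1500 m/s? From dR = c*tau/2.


dR = c*tau/2 = 1500 * 20.81e-3 / 2 = 15.6075

15.6075 m


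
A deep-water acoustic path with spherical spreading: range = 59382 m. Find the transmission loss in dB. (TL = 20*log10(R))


TL = 20*log10(59382) = 95.47

95.47 dB


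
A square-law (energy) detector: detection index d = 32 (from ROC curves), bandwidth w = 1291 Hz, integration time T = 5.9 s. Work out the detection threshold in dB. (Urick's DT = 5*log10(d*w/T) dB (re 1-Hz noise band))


19.23 dB


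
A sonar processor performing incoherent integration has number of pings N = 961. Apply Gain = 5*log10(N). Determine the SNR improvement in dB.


Gain = 5*log10(961) = 14.91

14.91 dB


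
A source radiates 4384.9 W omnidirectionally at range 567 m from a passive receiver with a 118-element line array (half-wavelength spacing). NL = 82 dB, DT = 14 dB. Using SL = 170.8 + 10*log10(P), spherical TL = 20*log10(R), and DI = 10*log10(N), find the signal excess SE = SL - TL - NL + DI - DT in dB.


Step 1: SL = 170.8 + 10*log10(4384.9) = 207.22 dB
Step 2: TL = 20*log10(567) = 55.07 dB
Step 3: DI = 10*log10(118) = 20.72 dB
Step 4: SE = SL - TL - NL + DI - DT = 207.22 - 55.07 - 82 + 20.72 - 14 = 76.87

76.87 dB


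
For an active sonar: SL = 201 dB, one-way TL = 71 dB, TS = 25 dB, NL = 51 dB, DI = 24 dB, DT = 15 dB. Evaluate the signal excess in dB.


SE = SL - 2*TL + TS - NL + DI - DT = 201 - 2*71 + (25) - 51 + 24 - 15 = 42

42 dB


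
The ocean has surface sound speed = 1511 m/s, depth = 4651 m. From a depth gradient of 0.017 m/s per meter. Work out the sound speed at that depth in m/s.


c = 1511 + 0.017 * 4651 = 1590.067

1590.067 m/s


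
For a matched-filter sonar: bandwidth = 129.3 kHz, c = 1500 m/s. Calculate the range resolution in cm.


0.58 cm


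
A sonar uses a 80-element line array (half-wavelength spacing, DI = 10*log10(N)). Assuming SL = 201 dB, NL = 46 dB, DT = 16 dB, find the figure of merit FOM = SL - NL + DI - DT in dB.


Step 1: DI = 10*log10(80) = 19.03 dB
Step 2: FOM = SL - NL + DI - DT = 201 - 46 + 19.03 - 16 = 158.03

158.03 dB


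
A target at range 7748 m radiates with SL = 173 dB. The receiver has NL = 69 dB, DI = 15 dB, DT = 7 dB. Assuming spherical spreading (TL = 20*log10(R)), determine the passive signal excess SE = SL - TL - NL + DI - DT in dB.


Step 1: TL = 20*log10(7748) = 77.78 dB
Step 2: SE = 173 - 77.78 - 69 + 15 - 7 = 34.22

34.22 dB


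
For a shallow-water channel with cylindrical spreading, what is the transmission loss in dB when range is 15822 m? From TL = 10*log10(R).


TL = 10*log10(15822) = 41.99

41.99 dB


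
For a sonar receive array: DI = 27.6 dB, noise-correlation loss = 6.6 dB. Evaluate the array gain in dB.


AG = DI - L_corr = 27.6 - 6.6 = 21.0

21.0 dB


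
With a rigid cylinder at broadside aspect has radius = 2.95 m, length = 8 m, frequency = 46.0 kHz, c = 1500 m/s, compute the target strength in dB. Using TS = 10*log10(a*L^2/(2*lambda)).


lambda = 1500/46000 = 0.03261 m
TS = 10*log10(2.95*8^2/(2*0.03261)) = 34.62

34.62 dB


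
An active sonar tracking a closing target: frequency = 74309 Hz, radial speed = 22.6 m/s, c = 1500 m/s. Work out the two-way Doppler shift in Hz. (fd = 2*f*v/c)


fd = 2*f*v/c = 2 * 74309 * 22.6 / 1500 = 2239.18

2239.18 Hz


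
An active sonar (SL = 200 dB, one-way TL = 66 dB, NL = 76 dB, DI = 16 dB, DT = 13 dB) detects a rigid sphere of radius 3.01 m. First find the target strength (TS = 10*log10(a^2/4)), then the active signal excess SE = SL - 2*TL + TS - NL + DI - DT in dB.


Step 1: TS = 10*log10(3.01^2/4) = 3.55 dB
Step 2: SE = SL - 2*TL + TS - NL + DI - DT = 200 - 2*66 + (3.55) - 76 + 16 - 13 = -1.45

-1.45 dB


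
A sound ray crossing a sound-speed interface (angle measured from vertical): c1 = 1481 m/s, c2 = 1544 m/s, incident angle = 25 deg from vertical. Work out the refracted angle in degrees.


sin(theta2) = (c2/c1)*sin(theta1) = (1544/1481)*sin(25 deg) = 0.4406
theta2 = arcsin(0.4406) = 26.14

26.14 deg


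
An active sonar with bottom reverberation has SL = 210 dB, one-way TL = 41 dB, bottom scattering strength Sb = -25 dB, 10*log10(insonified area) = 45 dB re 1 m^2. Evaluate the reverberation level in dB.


RL = SL - 2*TL + Sb + 10*log10(A) = 210 - 2*41 + (-25) + 45 = 148

148 dB


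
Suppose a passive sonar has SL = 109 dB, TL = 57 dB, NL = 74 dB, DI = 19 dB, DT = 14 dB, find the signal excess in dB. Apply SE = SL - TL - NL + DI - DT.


SE = SL - TL - NL + DI - DT = 109 - 57 - 74 + 19 - 14 = -17

-17 dB


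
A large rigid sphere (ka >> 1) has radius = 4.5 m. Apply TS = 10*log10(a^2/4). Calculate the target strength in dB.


7.04 dB


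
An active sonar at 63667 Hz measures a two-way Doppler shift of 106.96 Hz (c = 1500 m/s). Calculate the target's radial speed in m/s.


From fd = 2*f*v/c, v = c*fd/(2*f) = 1500 * 106.96 / (2*63667) = 1.26

1.26 m/s


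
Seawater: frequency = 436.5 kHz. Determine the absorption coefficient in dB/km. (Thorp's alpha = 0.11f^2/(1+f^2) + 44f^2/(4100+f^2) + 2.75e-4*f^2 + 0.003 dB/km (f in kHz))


f^2 = 190532.25
alpha = 0.11*190532.25/(1+190532.25) + 44*190532.25/(4100+190532.25) + 2.75e-4*190532.25 + 0.003 = 95.582

95.582 dB/km


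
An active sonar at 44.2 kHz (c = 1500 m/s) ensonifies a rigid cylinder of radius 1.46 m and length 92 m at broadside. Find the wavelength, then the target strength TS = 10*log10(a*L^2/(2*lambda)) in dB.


Step 1: lambda = c/f = 1500/44200 = 0.03394 m
Step 2: TS = 10*log10(a*L^2/(2*lambda)) = 10*log10(1.46*92^2/(2*0.03394)) = 52.6

52.6 dB


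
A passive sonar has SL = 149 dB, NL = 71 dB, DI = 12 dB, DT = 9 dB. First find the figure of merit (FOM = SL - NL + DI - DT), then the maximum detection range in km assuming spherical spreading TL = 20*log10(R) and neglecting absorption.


Step 1: FOM = SL - NL + DI - DT = 149 - 71 + 12 - 9 = 81 dB
Step 2: at max range FOM = TL = 20*log10(R), so R = 10^(81/20) = 11220.18 m = 11.22 km

11.22 km


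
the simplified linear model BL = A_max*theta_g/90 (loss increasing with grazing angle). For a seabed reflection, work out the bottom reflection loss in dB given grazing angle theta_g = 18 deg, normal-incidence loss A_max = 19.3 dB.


BL = A_max * theta_g / 90 = 19.3 * 18 / 90 = 3.86

3.86 dB


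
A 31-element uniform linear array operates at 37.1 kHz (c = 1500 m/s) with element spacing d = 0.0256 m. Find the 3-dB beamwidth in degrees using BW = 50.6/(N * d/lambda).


Step 1: lambda = 1500/37100 = 0.04043 m
Step 2: d/lambda = 0.0256/0.04043 = 0.6332
Step 3: BW = 50.6/(N * d/lambda) = 50.6/(31 * 0.6332) = 2.58

2.58 deg


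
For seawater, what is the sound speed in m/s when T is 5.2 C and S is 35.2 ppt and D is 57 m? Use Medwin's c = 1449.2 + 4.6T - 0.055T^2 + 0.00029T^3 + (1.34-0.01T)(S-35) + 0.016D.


1472.84 m/s


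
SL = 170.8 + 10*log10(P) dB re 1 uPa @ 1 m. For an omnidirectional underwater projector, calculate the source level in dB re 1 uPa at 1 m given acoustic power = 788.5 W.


199.77 dB


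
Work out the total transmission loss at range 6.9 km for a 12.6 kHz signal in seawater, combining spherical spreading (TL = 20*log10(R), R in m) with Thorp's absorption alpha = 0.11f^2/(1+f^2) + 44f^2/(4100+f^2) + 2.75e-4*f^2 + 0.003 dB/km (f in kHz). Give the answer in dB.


Step 1 (Thorp): alpha = 0.11*158.76/(1+158.76) + 44*158.76/(4100+158.76) + 2.75e-4*158.76 + 0.003 = 1.7962 dB/km
Step 2: TL_spread = 20*log10(6900) = 76.78 dB
Step 3: TL_abs = alpha*R = 1.7962 * 6.9 = 12.39 dB
Step 4: TL_total = 76.78 + 12.39 = 89.17

89.17 dB


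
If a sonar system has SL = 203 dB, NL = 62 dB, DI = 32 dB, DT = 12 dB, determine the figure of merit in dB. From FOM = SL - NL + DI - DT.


FOM = SL - NL + DI - DT = 203 - 62 + 32 - 12 = 161

161 dB


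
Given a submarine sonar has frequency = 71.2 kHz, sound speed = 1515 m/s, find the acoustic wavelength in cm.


2.13 cm


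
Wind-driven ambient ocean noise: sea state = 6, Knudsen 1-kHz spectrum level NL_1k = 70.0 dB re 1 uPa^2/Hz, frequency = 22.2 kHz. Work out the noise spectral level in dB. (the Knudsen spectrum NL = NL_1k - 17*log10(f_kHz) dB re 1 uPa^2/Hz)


47.11 dB


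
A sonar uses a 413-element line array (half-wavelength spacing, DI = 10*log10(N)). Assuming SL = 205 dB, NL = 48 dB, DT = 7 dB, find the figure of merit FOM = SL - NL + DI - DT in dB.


Step 1: DI = 10*log10(413) = 26.16 dB
Step 2: FOM = SL - NL + DI - DT = 205 - 48 + 26.16 - 7 = 176.16

176.16 dB


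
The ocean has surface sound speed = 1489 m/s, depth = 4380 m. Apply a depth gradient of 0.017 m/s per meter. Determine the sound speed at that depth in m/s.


c = 1489 + 0.017 * 4380 = 1563.46

1563.46 m/s


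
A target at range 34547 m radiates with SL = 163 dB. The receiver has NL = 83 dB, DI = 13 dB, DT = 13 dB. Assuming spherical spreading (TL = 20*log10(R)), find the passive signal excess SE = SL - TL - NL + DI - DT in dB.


Step 1: TL = 20*log10(34547) = 90.77 dB
Step 2: SE = 163 - 90.77 - 83 + 13 - 13 = -10.77

-10.77 dB


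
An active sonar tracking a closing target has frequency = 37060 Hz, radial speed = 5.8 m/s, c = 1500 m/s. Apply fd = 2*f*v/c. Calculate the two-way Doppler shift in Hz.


286.6 Hz


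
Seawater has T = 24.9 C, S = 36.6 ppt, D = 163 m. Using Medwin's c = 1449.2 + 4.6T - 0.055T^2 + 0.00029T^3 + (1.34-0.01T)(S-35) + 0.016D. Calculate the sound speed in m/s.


c = 1449.2 + 4.6*24.9 - 0.055*24.9^2 + 0.00029*24.9^3 + (1.34 - 0.01*24.9)*(36.6 - 35) + 0.016*163 = 1538.47

1538.47 m/s


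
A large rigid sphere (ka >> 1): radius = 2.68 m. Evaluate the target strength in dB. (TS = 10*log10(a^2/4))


TS = 10*log10(2.68^2 / 4) = 10*log10(1.7956) = 2.54

2.54 dB


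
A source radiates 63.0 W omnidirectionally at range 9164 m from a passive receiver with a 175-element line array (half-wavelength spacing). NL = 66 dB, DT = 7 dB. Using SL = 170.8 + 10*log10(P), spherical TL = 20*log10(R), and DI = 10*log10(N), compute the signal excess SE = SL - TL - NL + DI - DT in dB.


Step 1: SL = 170.8 + 10*log10(63.0) = 188.79 dB
Step 2: TL = 20*log10(9164) = 79.24 dB
Step 3: DI = 10*log10(175) = 22.43 dB
Step 4: SE = SL - TL - NL + DI - DT = 188.79 - 79.24 - 66 + 22.43 - 7 = 58.98

58.98 dB


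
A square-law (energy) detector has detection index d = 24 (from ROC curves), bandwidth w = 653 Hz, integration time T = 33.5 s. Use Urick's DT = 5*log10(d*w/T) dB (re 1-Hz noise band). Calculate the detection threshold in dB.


DT = 5*log10(d*w/T) = 5*log10(24 * 653 / 33.5) = 5*log10(467.82) = 13.35

13.35 dB


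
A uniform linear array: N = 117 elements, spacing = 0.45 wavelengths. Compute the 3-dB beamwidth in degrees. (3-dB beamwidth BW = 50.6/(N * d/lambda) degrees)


BW = 50.6 / (117 * 0.45) = 50.6 / 52.65 = 0.96

0.96 deg


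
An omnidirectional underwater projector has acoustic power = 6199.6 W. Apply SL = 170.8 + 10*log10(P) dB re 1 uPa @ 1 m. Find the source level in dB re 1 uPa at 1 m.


SL = 170.8 + 10*log10(6199.6) = 170.8 + 37.92 = 208.72

208.72 dB


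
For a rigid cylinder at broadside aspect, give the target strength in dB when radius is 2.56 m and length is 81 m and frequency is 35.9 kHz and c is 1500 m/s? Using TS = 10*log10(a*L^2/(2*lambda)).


lambda = 1500/35900 = 0.04178 m
TS = 10*log10(2.56*81^2/(2*0.04178)) = 53.03

53.03 dB


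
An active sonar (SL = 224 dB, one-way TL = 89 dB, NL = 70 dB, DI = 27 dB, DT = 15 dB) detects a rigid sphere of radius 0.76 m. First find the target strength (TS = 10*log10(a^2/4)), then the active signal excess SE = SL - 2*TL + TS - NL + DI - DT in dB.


Step 1: TS = 10*log10(0.76^2/4) = -8.4 dB
Step 2: SE = SL - 2*TL + TS - NL + DI - DT = 224 - 2*89 + (-8.4) - 70 + 27 - 15 = -20.4

-20.4 dB


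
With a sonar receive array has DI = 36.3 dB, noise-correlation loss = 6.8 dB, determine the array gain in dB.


AG = DI - L_corr = 36.3 - 6.8 = 29.5

29.5 dB


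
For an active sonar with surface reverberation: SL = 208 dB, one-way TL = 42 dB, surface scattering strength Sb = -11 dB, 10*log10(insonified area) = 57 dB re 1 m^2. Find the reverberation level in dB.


RL = SL - 2*TL + Sb + 10*log10(A) = 208 - 2*42 + (-11) + 57 = 170

170 dB


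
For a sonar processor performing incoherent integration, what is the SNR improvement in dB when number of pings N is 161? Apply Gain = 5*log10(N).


Gain = 5*log10(161) = 11.03

11.03 dB


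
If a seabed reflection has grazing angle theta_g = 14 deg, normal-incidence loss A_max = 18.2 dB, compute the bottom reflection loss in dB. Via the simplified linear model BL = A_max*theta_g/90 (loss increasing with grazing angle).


BL = A_max * theta_g / 90 = 18.2 * 14 / 90 = 2.83

2.83 dB


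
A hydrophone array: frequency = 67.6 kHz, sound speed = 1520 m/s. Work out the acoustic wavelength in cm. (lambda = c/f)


2.25 cm


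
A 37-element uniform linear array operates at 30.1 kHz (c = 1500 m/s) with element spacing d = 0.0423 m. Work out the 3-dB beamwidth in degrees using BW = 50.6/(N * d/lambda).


1.61 deg


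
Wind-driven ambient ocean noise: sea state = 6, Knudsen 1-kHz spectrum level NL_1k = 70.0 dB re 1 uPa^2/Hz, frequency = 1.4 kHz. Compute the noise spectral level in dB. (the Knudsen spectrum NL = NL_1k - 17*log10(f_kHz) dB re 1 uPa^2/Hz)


NL = NL_1k - 17*log10(f_kHz) = 70.0 - 17*log10(1.4) = 70.0 - (2.48) = 67.52

67.52 dB


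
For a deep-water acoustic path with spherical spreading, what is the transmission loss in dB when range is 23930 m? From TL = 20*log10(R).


TL = 20*log10(23930) = 87.58

87.58 dB


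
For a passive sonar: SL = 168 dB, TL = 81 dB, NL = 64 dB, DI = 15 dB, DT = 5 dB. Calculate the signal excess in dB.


33 dB


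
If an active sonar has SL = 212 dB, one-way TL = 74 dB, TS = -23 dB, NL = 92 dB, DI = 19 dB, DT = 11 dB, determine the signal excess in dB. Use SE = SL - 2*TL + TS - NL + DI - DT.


-43 dB


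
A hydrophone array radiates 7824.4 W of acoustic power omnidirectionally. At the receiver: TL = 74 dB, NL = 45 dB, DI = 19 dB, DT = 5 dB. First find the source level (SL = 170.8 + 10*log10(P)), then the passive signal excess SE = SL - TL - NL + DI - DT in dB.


Step 1: SL = 170.8 + 10*log10(7824.4) = 209.73 dB
Step 2: SE = SL - TL - NL + DI - DT = 209.73 - 74 - 45 + 19 - 5 = 104.73

104.73 dB


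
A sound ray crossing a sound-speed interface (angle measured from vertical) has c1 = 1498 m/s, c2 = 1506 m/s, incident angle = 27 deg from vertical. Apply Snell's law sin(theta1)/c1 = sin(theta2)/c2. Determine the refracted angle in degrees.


27.16 deg


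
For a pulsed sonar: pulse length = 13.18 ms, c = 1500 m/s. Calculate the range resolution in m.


dR = c*tau/2 = 1500 * 13.18e-3 / 2 = 9.885

9.885 m


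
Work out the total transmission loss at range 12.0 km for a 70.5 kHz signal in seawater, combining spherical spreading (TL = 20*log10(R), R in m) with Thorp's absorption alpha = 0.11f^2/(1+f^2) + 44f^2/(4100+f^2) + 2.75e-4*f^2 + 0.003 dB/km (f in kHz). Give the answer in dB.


Step 1 (Thorp): alpha = 0.11*4970.25/(1+4970.25) + 44*4970.25/(4100+4970.25) + 2.75e-4*4970.25 + 0.003 = 25.5906 dB/km
Step 2: TL_spread = 20*log10(12000) = 81.58 dB
Step 3: TL_abs = alpha*R = 25.5906 * 12.0 = 307.09 dB
Step 4: TL_total = 81.58 + 307.09 = 388.67

388.67 dB


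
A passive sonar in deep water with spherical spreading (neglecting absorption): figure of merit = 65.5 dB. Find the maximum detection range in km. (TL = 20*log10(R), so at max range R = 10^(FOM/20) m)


1.88 km


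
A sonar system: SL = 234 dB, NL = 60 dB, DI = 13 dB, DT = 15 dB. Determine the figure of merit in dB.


172 dB


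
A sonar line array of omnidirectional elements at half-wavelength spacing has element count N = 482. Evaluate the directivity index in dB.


DI = 10*log10(482) = 26.83

26.83 dB


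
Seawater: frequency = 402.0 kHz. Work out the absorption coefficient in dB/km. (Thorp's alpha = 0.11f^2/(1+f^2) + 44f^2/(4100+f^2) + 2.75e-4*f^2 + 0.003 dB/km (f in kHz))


87.465 dB/km


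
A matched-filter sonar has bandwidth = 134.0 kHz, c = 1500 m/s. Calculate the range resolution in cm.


dR = c/(2*BW) = 1500 / (2 * 134.0e3) = 0.0056 m = 0.56 cm

0.56 cm


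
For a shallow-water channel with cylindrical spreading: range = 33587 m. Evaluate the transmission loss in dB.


TL = 10*log10(33587) = 45.26

45.26 dB


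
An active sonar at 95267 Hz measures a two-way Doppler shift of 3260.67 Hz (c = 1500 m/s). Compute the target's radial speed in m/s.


25.67 m/s


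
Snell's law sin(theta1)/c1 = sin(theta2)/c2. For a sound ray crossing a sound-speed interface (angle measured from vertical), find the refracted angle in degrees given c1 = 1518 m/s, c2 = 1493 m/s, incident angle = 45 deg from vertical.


44.06 deg


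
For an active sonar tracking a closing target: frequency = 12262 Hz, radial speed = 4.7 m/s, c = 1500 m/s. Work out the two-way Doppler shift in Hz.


76.84 Hz


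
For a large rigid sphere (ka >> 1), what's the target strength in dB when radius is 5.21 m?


8.32 dB


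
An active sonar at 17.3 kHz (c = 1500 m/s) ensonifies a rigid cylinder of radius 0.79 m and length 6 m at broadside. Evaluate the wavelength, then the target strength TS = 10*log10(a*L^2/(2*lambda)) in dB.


Step 1: lambda = c/f = 1500/17300 = 0.08671 m
Step 2: TS = 10*log10(a*L^2/(2*lambda)) = 10*log10(0.79*6^2/(2*0.08671)) = 22.15

22.15 dB


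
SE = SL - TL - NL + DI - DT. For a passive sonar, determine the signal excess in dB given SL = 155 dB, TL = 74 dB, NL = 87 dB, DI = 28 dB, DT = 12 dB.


SE = SL - TL - NL + DI - DT = 155 - 74 - 87 + 28 - 12 = 10

10 dB


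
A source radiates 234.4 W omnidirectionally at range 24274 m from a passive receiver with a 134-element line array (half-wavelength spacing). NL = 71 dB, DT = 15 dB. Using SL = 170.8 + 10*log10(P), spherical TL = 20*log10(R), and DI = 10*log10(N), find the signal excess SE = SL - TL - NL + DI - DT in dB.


42.07 dB


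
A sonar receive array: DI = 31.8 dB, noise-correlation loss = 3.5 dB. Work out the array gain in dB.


AG = DI - L_corr = 31.8 - 3.5 = 28.3

28.3 dB


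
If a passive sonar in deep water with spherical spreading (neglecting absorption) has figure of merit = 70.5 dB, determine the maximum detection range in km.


At max range FOM = TL, so 20*log10(R) = 70.5
R = 10^(70.5/20) = 3349.65 m = 3.35 km

3.35 km


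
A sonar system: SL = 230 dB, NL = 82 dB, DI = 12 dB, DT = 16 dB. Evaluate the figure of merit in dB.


144 dB


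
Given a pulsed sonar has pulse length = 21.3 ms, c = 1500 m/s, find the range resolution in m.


dR = c*tau/2 = 1500 * 21.3e-3 / 2 = 15.975

15.975 m


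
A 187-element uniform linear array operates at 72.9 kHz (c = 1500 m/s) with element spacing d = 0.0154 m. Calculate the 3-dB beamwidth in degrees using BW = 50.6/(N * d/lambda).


Step 1: lambda = 1500/72900 = 0.02058 m
Step 2: d/lambda = 0.0154/0.02058 = 0.7483
Step 3: BW = 50.6/(N * d/lambda) = 50.6/(187 * 0.7483) = 0.36

0.36 deg


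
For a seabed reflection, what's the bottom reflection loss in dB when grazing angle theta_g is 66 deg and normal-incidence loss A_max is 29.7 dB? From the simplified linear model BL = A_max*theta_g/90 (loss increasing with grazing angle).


BL = A_max * theta_g / 90 = 29.7 * 66 / 90 = 21.78

21.78 dB


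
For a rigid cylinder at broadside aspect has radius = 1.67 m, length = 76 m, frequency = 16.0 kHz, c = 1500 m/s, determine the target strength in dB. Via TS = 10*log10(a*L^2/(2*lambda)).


lambda = 1500/16000 = 0.09375 m
TS = 10*log10(1.67*76^2/(2*0.09375)) = 47.11

47.11 dB


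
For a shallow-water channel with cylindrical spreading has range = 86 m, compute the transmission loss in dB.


19.34 dB


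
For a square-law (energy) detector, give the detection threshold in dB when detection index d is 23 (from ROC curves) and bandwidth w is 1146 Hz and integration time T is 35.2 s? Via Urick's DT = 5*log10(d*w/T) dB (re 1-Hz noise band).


14.37 dB


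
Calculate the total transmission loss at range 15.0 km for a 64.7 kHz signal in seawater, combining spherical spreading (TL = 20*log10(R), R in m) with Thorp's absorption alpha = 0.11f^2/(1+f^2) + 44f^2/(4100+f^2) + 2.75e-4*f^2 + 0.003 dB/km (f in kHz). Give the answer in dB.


Step 1 (Thorp): alpha = 0.11*4186.09/(1+4186.09) + 44*4186.09/(4100+4186.09) + 2.75e-4*4186.09 + 0.003 = 23.4927 dB/km
Step 2: TL_spread = 20*log10(15000) = 83.52 dB
Step 3: TL_abs = alpha*R = 23.4927 * 15.0 = 352.39 dB
Step 4: TL_total = 83.52 + 352.39 = 435.91

435.91 dB


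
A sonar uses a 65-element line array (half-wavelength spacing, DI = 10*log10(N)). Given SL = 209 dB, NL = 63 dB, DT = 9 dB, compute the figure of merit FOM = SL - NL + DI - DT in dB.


Step 1: DI = 10*log10(65) = 18.13 dB
Step 2: FOM = SL - NL + DI - DT = 209 - 63 + 18.13 - 9 = 155.13

155.13 dB


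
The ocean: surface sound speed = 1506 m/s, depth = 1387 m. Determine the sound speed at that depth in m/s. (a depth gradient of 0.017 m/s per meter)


c = 1506 + 0.017 * 1387 = 1529.579

1529.579 m/s


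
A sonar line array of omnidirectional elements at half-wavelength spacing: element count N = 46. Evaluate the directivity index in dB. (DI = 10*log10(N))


DI = 10*log10(46) = 16.63

16.63 dB


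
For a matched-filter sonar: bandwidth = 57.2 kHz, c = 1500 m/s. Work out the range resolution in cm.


1.31 cm


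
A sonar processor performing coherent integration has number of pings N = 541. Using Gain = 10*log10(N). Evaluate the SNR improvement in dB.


27.33 dB


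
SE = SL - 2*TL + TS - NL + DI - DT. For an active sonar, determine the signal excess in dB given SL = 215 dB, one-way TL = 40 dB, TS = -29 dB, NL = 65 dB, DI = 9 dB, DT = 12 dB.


SE = SL - 2*TL + TS - NL + DI - DT = 215 - 2*40 + (-29) - 65 + 9 - 12 = 38

38 dB


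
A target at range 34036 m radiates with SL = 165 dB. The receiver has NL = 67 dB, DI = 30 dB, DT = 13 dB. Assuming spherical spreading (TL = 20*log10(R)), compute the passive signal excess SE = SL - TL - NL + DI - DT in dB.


Step 1: TL = 20*log10(34036) = 90.64 dB
Step 2: SE = 165 - 90.64 - 67 + 30 - 13 = 24.36

24.36 dB


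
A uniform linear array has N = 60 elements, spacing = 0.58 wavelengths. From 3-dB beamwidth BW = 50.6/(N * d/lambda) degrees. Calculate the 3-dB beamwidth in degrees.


BW = 50.6 / (60 * 0.58) = 50.6 / 34.8 = 1.45

1.45 deg


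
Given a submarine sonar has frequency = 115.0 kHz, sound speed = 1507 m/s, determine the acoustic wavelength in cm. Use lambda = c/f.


lambda = c/f = 1507 / 115000 = 0.0131 m = 1.31 cm

1.31 cm


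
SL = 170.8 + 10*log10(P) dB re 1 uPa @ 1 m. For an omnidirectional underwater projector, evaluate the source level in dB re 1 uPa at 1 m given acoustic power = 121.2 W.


SL = 170.8 + 10*log10(121.2) = 170.8 + 20.84 = 191.64

191.64 dB


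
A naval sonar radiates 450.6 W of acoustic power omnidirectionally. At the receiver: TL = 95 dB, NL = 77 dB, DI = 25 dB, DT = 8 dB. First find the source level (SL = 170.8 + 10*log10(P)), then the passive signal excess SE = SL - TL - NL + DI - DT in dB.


Step 1: SL = 170.8 + 10*log10(450.6) = 197.34 dB
Step 2: SE = SL - TL - NL + DI - DT = 197.34 - 95 - 77 + 25 - 8 = 42.34

42.34 dB


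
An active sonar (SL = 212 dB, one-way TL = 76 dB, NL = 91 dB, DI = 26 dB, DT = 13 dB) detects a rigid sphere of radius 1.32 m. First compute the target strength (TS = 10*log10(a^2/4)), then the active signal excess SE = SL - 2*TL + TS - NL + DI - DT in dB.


Step 1: TS = 10*log10(1.32^2/4) = -3.61 dB
Step 2: SE = SL - 2*TL + TS - NL + DI - DT = 212 - 2*76 + (-3.61) - 91 + 26 - 13 = -21.61

-21.61 dB


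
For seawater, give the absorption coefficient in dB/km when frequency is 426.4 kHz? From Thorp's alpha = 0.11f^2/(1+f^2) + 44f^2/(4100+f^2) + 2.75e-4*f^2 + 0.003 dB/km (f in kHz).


f^2 = 181816.96
alpha = 0.11*181816.96/(1+181816.96) + 44*181816.96/(4100+181816.96) + 2.75e-4*181816.96 + 0.003 = 93.142

93.142 dB/km


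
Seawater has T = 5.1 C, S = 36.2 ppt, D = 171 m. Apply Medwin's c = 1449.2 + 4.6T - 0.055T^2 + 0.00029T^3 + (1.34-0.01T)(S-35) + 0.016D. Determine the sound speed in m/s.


c = 1449.2 + 4.6*5.1 - 0.055*5.1^2 + 0.00029*5.1^3 + (1.34 - 0.01*5.1)*(36.2 - 35) + 0.016*171 = 1475.55

1475.55 m/s


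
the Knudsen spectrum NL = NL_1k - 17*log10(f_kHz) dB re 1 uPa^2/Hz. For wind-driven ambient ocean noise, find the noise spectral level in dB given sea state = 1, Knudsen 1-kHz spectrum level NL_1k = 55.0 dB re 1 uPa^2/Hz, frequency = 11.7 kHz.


NL = NL_1k - 17*log10(f_kHz) = 55.0 - 17*log10(11.7) = 55.0 - (18.16) = 36.84

36.84 dB


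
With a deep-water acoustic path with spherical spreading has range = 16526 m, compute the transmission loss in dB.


TL = 20*log10(16526) = 84.36

84.36 dB


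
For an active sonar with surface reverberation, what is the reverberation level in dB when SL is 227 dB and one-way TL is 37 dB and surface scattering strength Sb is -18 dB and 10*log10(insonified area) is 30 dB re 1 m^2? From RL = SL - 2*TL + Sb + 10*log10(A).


RL = SL - 2*TL + Sb + 10*log10(A) = 227 - 2*37 + (-18) + 30 = 165

165 dB


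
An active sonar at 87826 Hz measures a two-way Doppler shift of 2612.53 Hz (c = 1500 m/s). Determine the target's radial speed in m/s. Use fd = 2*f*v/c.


22.31 m/s


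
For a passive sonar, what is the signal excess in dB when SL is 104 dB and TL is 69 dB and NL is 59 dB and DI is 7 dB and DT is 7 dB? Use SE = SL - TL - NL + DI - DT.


SE = SL - TL - NL + DI - DT = 104 - 69 - 59 + 7 - 7 = -24

-24 dB


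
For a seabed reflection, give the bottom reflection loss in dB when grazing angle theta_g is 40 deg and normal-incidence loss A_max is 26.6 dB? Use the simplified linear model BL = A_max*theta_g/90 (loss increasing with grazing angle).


BL = A_max * theta_g / 90 = 26.6 * 40 / 90 = 11.82

11.82 dB


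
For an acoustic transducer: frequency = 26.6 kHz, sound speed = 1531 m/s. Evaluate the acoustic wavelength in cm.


lambda = c/f = 1531 / 26600 = 0.0576 m = 5.76 cm

5.76 cm


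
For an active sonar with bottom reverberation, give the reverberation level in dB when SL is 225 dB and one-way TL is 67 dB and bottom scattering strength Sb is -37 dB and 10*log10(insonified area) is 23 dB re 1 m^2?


RL = SL - 2*TL + Sb + 10*log10(A) = 225 - 2*67 + (-37) + 23 = 77

77 dB


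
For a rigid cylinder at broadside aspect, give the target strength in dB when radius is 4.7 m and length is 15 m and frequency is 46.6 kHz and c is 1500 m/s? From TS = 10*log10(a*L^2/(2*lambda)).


42.16 dB


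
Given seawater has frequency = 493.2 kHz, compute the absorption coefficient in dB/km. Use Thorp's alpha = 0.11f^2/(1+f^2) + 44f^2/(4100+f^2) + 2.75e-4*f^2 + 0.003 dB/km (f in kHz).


110.276 dB/km


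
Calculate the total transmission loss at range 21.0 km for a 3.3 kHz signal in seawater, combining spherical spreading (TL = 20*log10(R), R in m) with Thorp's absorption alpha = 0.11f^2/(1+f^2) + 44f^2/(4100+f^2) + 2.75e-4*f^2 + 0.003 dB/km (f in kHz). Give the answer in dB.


Step 1 (Thorp): alpha = 0.11*10.89/(1+10.89) + 44*10.89/(4100+10.89) + 2.75e-4*10.89 + 0.003 = 0.2233 dB/km
Step 2: TL_spread = 20*log10(21000) = 86.44 dB
Step 3: TL_abs = alpha*R = 0.2233 * 21.0 = 4.69 dB
Step 4: TL_total = 86.44 + 4.69 = 91.13

91.13 dB


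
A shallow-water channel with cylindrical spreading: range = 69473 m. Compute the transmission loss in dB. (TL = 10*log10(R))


48.42 dB


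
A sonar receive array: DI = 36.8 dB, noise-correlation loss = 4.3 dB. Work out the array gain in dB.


AG = DI - L_corr = 36.8 - 4.3 = 32.5

32.5 dB


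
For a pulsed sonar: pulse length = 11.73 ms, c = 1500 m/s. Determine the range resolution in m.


8.7975 m


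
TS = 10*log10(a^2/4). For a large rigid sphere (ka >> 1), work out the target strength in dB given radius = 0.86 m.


-7.33 dB


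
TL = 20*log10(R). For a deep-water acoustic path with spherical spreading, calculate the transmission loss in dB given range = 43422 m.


TL = 20*log10(43422) = 92.75

92.75 dB


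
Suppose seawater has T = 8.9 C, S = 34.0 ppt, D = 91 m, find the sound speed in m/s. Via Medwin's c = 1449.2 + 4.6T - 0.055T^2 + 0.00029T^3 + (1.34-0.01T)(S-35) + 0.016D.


c = 1449.2 + 4.6*8.9 - 0.055*8.9^2 + 0.00029*8.9^3 + (1.34 - 0.01*8.9)*(34.0 - 35) + 0.016*91 = 1486.19

1486.19 m/s


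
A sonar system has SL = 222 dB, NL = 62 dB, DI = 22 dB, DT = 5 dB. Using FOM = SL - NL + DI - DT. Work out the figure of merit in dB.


177 dB


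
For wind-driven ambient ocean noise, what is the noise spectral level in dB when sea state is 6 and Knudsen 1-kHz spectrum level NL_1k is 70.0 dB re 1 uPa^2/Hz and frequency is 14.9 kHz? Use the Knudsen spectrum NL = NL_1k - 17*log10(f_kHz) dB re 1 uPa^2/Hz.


NL = NL_1k - 17*log10(f_kHz) = 70.0 - 17*log10(14.9) = 70.0 - (19.94) = 50.06

50.06 dB
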